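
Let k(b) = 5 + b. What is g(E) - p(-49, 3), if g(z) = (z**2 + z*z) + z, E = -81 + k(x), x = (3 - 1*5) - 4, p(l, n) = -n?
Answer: 13369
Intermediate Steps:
x = -6 (x = (3 - 5) - 4 = -2 - 4 = -6)
E = -82 (E = -81 + (5 - 6) = -81 - 1 = -82)
g(z) = z + 2*z**2 (g(z) = (z**2 + z**2) + z = 2*z**2 + z = z + 2*z**2)
g(E) - p(-49, 3) = -82*(1 + 2*(-82)) - (-1)*3 = -82*(1 - 164) - 1*(-3) = -82*(-163) + 3 = 13366 + 3 = 13369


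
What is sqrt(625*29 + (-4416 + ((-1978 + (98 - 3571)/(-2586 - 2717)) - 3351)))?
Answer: sqrt(235679176739)/5303 ≈ 91.546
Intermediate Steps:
sqrt(625*29 + (-4416 + ((-1978 + (98 - 3571)/(-2586 - 2717)) - 3351))) = sqrt(18125 + (-4416 + ((-1978 - 3473/(-5303)) - 3351))) = sqrt(18125 + (-4416 + ((-1978 - 3473*(-1/5303)) - 3351))) = sqrt(18125 + (-4416 + ((-1978 + 3473/5303) - 3351))) = sqrt(18125 + (-4416 + (-10485861/5303 - 3351))) = sqrt(18125 + (-4416 - 28256214/5303)) = sqrt(18125 - 51674262/5303) = sqrt(44442613/5303) = sqrt(235679176739)/5303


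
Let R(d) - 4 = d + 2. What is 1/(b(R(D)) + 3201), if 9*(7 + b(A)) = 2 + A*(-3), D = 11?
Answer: 9/28697 ≈ 0.00031362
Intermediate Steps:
R(d) = 6 + d (R(d) = 4 + (d + 2) = 4 + (2 + d) = 6 + d)
b(A) = -61/9 - A/3 (b(A) = -7 + (2 + A*(-3))/9 = -7 + (2 - 3*A)/9 = -7 + (2/9 - A/3) = -61/9 - A/3)
1/(b(R(D)) + 3201) = 1/((-61/9 - (6 + 11)/3) + 3201) = 1/((-61/9 - 1/3*17) + 3201) = 1/((-61/9 - 17/3) + 3201) = 1/(-112/9 + 3201) = 1/(28697/9) = 9/28697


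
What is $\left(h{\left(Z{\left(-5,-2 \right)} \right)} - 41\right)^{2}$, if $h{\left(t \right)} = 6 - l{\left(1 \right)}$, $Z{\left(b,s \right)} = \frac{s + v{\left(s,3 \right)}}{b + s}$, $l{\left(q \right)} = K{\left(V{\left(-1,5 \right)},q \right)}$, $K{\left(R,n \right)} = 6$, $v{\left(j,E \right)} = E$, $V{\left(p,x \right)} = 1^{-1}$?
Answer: $1681$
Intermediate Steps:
$V{\left(p,x \right)} = 1$
$l{\left(q \right)} = 6$
$Z{\left(b,s \right)} = \frac{3 + s}{b + s}$ ($Z{\left(b,s \right)} = \frac{s + 3}{b + s} = \frac{3 + s}{b + s}$)
$h{\left(t \right)} = 0$ ($h{\left(t \right)} = 6 - 6 = 0$)
$\left(h{\left(Z{\left(-5,-2 \right)} \right)} - 41\right)^{2} = \left(0 - 41\right)^{2} = \left(-41\right)^{2} = 1681$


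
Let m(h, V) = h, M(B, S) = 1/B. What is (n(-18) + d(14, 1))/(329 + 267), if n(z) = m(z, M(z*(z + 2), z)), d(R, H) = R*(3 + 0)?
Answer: 6/149 ≈ 0.040268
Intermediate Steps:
d(R, H) = 3*R (d(R, H) = R*3 = 3*R)
n(z) = z
(n(-18) + d(14, 1))/(329 + 267) = (-18 + 3*14)/(329 + 267) = (-18 + 42)/596 = 24*(1/596) = 6/149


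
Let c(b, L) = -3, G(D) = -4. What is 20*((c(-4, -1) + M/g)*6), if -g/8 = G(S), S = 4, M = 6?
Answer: -675/2 ≈ -337.50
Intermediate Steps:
g = 32 (g = -8*(-4) = 32)
20*((c(-4, -1) + M/g)*6) = 20*((-3 + 6/32)*6) = 20*((-3 + 6*(1/32))*6) = 20*((-3 + 3/16)*6) = 20*(-45/16*6) = 20*(-135/8) = -675/2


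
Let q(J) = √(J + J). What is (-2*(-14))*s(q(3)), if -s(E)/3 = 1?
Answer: -84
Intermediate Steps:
q(J) = √2*√J (q(J) = √(2*J) = √2*√J)
s(E) = -3 (s(E) = -3*1 = -3)
(-2*(-14))*s(q(3)) = -2*(-14)*(-3) = 28*(-3) = -84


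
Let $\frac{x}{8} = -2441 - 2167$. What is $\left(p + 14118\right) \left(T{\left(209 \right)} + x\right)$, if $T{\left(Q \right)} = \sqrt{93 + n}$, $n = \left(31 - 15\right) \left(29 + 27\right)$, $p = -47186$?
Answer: $1219018752 - 33068 \sqrt{989} \approx 1.218 \cdot 10^{9}$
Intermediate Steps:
$n = 896$ ($n = \left(31 - 15\right) 56 = 16 \cdot 56 = 896$)
$x = -36864$ ($x = 8 \left(-2441 - 2167\right) = 8 \left(-4608\right) = -36864$)
$T{\left(Q \right)} = \sqrt{989}$ ($T{\left(Q \right)} = \sqrt{93 + 896} = \sqrt{989}$)
$\left(p + 14118\right) \left(T{\left(209 \right)} + x\right) = \left(-47186 + 14118\right) \left(\sqrt{989} - 36864\right) = - 33068 \left(-36864 + \sqrt{989}\right) = 1219018752 - 33068 \sqrt{989}$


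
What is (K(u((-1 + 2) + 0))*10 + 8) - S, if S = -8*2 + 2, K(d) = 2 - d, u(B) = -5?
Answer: 92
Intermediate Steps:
S = -14 (S = -16 + 2 = -14)
(K(u((-1 + 2) + 0))*10 + 8) - S = ((2 - 1*(-5))*10 + 8) - 1*(-14) = ((2 + 5)*10 + 8) + 14 = (7*10 + 8) + 14 = (70 + 8) + 14 = 78 + 14 = 92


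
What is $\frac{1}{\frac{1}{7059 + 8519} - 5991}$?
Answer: $- \frac{15578}{93327797} \approx -0.00016692$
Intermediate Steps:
$\frac{1}{\frac{1}{7059 + 8519} - 5991} = \frac{1}{\frac{1}{15578} - 5991} = \frac{1}{- \frac{93327797}{15578}} = - \frac{15578}{93327797}$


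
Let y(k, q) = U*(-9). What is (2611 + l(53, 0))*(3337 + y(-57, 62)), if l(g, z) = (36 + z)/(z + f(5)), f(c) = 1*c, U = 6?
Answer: 42977753/5 ≈ 8.5956e+6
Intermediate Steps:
f(c) = c
l(g, z) = (36 + z)/(5 + z) (l(g, z) = (36 + z)/(z + 5) = (36 + z)/(5 + z))
y(k, q) = -54 (y(k, q) = 6*(-9) = -54)
(2611 + l(53, 0))*(3337 + y(-57, 62)) = (2611 + (36 + 0)/(5 + 0))*(3337 - 54) = (2611 + 36/5)*3283 = (13091/5)*3283 = 42977753/5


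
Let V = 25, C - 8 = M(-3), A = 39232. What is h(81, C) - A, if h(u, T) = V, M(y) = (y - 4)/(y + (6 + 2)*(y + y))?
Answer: -39207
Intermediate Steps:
M(y) = (-4 + y)/(17*y) (M(y) = (-4 + y)/(y + 8*(2*y)) = (-4 + y)/(y + 16*y) = (-4 + y)/((17*y)) = (-4 + y)*(1/(17*y)) = (-4 + y)/(17*y))
C = 415/51 (C = 8 + (1/17)*(-4 - 3)/(-3) = 8 + (1/17)*(-⅓)*(-7) = 8 + 7/51 = 415/51 ≈ 8.1373)
h(u, T) = 25
h(81, C) - A = 25 - 1*39232 = 25 - 39232 = -39207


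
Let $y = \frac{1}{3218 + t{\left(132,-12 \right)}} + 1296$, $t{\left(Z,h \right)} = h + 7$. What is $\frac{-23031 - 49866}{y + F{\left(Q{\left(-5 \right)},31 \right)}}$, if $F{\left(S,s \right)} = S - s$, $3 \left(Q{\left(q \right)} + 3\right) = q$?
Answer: $- \frac{21292551}{368132} \approx -57.839$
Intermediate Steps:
$Q{\left(q \right)} = -3 + \frac{q}{3}$
$t{\left(Z,h \right)} = 7 + h$
$y = \frac{4164049}{3213}$ ($y = \frac{1}{3218 + \left(7 - 12\right)} + 1296 = \frac{1}{3218 - 5} + 1296 = \frac{1}{3213} + 1296 = \frac{4164049}{3213} \approx 1296.0$)
$\frac{-23031 - 49866}{y + F{\left(Q{\left(-5 \right)},31 \right)}} = \frac{-23031 - 49866}{\frac{4164049}{3213} + \left(\left(-3 + \frac{1}{3} \left(-5\right)\right) - 31\right)} = - \frac{72897}{\frac{4164049}{3213} - \frac{107}{3}} = - \frac{72897}{\frac{4049452}{3213}} = \left(-72897\right) \frac{3213}{4049452} = - \frac{21292551}{368132}$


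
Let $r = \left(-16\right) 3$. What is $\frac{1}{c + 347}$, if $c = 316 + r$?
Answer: $\frac{1}{615} \approx 0.001626$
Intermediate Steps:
$r = -48$
$c = 268$ ($c = 316 - 48 = 268$)
$\frac{1}{c + 347} = \frac{1}{268 + 347} = \frac{1}{615}$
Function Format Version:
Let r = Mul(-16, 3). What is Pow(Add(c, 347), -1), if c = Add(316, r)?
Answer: Rational(1, 615) ≈ 0.0016260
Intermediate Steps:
r = -48
c = 268 (c = Add(316, -48) = 268)
Pow(Add(c, 347), -1) = Pow(Add(268, 347), -1) = Pow(615, -1) = Rational(1, 615)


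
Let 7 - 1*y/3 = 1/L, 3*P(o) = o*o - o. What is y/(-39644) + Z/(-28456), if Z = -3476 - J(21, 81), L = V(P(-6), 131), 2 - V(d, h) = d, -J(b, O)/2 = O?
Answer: 3846339/33179696 ≈ 0.11592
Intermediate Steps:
J(b, O) = -2*O
P(o) = -o/3 + o²/3 (P(o) = (o*o - o)/3 = (o² - o)/3 = -o/3 + o²/3)
V(d, h) = 2 - d
L = -12 (L = 2 - (-6)*(-1 - 6)/3 = 2 - (-6)*(-7)/3 = 2 - 1*14 = 2 - 14 = -12)
Z = -3314 (Z = -3476 - (-2)*81 = -3476 - 1*(-162) = -3476 + 162 = -3314)
y = 85/4 (y = 21 - 3/(-12) = 21 - 3*(-1/12) = 21 + ¼ = 85/4 ≈ 21.250)
y/(-39644) + Z/(-28456) = (85/4)/(-39644) - 3314/(-28456) = (85/4)*(-1/39644) - 3314*(-1/28456) = -5/9328 + 1657/14228 = 3846339/33179696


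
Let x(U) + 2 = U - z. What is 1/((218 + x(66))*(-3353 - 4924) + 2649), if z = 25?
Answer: -1/2124540 ≈ -4.7069e-7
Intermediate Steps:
x(U) = -27 + U (x(U) = -2 + (U - 1*25) = -2 + (U - 25) = -2 + (-25 + U) = -27 + U)
1/((218 + x(66))*(-3353 - 4924) + 2649) = 1/((218 + (-27 + 66))*(-3353 - 4924) + 2649) = 1/((218 + 39)*(-8277) + 2649) = 1/(257*(-8277) + 2649) = 1/(-2127189 + 2649) = 1/(-2124540) = -1/2124540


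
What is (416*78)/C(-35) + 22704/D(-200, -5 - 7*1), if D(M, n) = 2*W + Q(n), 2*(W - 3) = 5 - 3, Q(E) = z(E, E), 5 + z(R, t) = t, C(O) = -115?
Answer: -967664/345 ≈ -2804.8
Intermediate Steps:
z(R, t) = -5 + t
Q(E) = -5 + E
W = 4 (W = 3 + (5 - 3)/2 = 3 + (½)*2 = 3 + 1 = 4)
D(M, n) = 3 + n (D(M, n) = 2*4 + (-5 + n) = 8 + (-5 + n) = 3 + n)
(416*78)/C(-35) + 22704/D(-200, -5 - 7*1) = (416*78)/(-115) + 22704/(3 + (-5 - 7*1)) = 32448*(-1/115) + 22704/(3 + (-5 - 7)) = -32448/115 + 22704/(3 - 12) = -32448/115 + 22704/(-9) = -32448/115 + 22704*(-⅑) = -32448/115 - 7568/3 = -967664/345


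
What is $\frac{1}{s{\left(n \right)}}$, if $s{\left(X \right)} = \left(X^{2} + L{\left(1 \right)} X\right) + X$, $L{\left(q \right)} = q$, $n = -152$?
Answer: $\frac{1}{22800} \approx 4.386 \cdot 10^{-5}$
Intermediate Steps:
$s{\left(X \right)} = X^{2} + 2 X$ ($s{\left(X \right)} = \left(X^{2} + 1 X\right) + X = \left(X^{2} + X\right) + X = \left(X + X^{2}\right) + X = X^{2} + 2 X$)
$\frac{1}{s{\left(n \right)}} = \frac{1}{\left(-152\right) \left(2 - 152\right)} = \frac{1}{\left(-152\right) \left(-150\right)} = \frac{1}{22800}$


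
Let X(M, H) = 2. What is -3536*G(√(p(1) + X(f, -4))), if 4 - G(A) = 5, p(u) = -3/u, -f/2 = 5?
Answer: 3536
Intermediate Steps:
f = -10 (f = -2*5 = -10)
G(A) = -1 (G(A) = 4 - 1*5 = 4 - 5 = -1)
-3536*G(√(p(1) + X(f, -4))) = -3536*(-1) = 3536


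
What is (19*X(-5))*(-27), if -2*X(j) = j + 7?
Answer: 513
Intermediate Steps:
X(j) = -7/2 - j/2 (X(j) = -(j + 7)/2 = -(7 + j)/2 = -7/2 - j/2)
(19*X(-5))*(-27) = (19*(-7/2 - ½*(-5)))*(-27) = (19*(-7/2 + 5/2))*(-27) = (19*(-1))*(-27) = -19*(-27) = 513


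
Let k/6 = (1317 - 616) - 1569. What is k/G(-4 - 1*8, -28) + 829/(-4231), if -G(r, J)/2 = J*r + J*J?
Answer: 360323/169240 ≈ 2.1291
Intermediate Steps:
G(r, J) = -2*J² - 2*J*r (G(r, J) = -2*(J*r + J*J) = -2*(J*r + J²) = -2*(J² + J*r) = -2*J² - 2*J*r)
k = -5208 (k = 6*((1317 - 616) - 1569) = 6*(701 - 1569) = 6*(-868) = -5208)
k/G(-4 - 1*8, -28) + 829/(-4231) = -5208*1/(56*(-28 + (-4 - 1*8))) + 829/(-4231) = -5208*1/(56*(-28 + (-4 - 8))) + 829*(-1/4231) = -5208*1/(56*(-28 - 12)) - 829/4231 = -5208/((-2*(-28)*(-40))) - 829/4231 = -5208/(-2240) - 829/4231 = -5208*(-1/2240) - 829/4231 = 93/40 - 829/4231 = 360323/169240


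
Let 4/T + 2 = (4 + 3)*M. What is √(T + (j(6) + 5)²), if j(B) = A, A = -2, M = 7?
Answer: √20069/47 ≈ 3.0142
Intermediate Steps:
j(B) = -2
T = 4/47 (T = 4/(-2 + (4 + 3)*7) = 4/(-2 + 7*7) = 4/(-2 + 49) = 4/47 ≈ 0.085106)
√(T + (j(6) + 5)²) = √(4/47 + (-2 + 5)²) = √(4/47 + 3²) = √(4/47 + 9) = √(427/47) = √20069/47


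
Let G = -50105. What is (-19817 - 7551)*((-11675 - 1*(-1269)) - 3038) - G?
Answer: 367985497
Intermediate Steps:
(-19817 - 7551)*((-11675 - 1*(-1269)) - 3038) - G = (-19817 - 7551)*((-11675 - 1*(-1269)) - 3038) - 1*(-50105) = -27368*((-11675 + 1269) - 3038) + 50105 = -27368*(-10406 - 3038) + 50105 = -27368*(-13444) + 50105 = 367935392 + 50105 = 367985497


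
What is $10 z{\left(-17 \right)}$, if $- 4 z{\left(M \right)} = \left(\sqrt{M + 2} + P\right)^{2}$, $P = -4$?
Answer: $- \frac{5}{2} + 20 i \sqrt{15} \approx -2.5 + 77.46 i$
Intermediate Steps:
$z{\left(M \right)} = - \frac{\left(-4 + \sqrt{2 + M}\right)^{2}}{4}$ ($z{\left(M \right)} = - \frac{\left(\sqrt{M + 2} - 4\right)^{2}}{4} = - \frac{\left(\sqrt{2 + M} - 4\right)^{2}}{4} = - \frac{\left(-4 + \sqrt{2 + M}\right)^{2}}{4}$)
$10 z{\left(-17 \right)} = 10 \left(- \frac{\left(-4 + \sqrt{2 - 17}\right)^{2}}{4}\right) = 10 \left(- \frac{\left(-4 + \sqrt{-15}\right)^{2}}{4}\right) = 10 \left(- \frac{\left(-4 + i \sqrt{15}\right)^{2}}{4}\right) = - \frac{5 \left(-4 + i \sqrt{15}\right)^{2}}{2}$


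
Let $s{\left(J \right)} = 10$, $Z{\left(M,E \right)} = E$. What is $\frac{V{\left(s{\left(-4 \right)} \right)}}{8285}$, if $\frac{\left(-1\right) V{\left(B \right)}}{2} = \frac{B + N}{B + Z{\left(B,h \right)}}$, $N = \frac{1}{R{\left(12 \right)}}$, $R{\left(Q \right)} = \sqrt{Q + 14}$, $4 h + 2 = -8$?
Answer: $- \frac{8}{24855} - \frac{2 \sqrt{26}}{1615575} \approx -0.00032818$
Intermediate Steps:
$h = - \frac{5}{2}$ ($h = - \frac{1}{2} + \frac{1}{4} \left(-8\right) = - \frac{1}{2} - 2 = - \frac{5}{2} \approx -2.5$)
$R{\left(Q \right)} = \sqrt{14 + Q}$
$N = \frac{\sqrt{26}}{26}$ ($N = \frac{1}{\sqrt{14 + 12}} = \frac{1}{\sqrt{26}} = \frac{\sqrt{26}}{26} \approx 0.19612$)
$V{\left(B \right)} = - \frac{2 \left(B + \frac{\sqrt{26}}{26}\right)}{- \frac{5}{2} + B}$ ($V{\left(B \right)} = - 2 \frac{B + \frac{\sqrt{26}}{26}}{B - \frac{5}{2}} = - 2 \frac{B + \frac{\sqrt{26}}{26}}{- \frac{5}{2} + B} = - \frac{2 \left(B + \frac{\sqrt{26}}{26}\right)}{- \frac{5}{2} + B}$)
$\frac{V{\left(s{\left(-4 \right)} \right)}}{8285} = \frac{\frac{2}{13} \frac{1}{-5 + 2 \cdot 10} \left(- \sqrt{26} - 260\right)}{8285} = \frac{2 \left(- \sqrt{26} - 260\right)}{13 \left(-5 + 20\right)} \frac{1}{8285} = \frac{2 \left(-260 - \sqrt{26}\right)}{13 \cdot 15} \cdot \frac{1}{8285} = \frac{2}{13} \cdot \frac{1}{15} \left(-260 - \sqrt{26}\right) \frac{1}{8285} = \left(- \frac{8}{3} - \frac{2 \sqrt{26}}{195}\right) \frac{1}{8285} = - \frac{8}{24855} - \frac{2 \sqrt{26}}{1615575}$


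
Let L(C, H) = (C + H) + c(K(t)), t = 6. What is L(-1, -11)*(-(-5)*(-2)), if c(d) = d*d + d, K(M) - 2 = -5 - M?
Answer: -600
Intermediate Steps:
K(M) = -3 - M (K(M) = 2 + (-5 - M) = -3 - M)
c(d) = d + d² (c(d) = d² + d = d + d²)
L(C, H) = 72 + C + H (L(C, H) = (C + H) + (-3 - 1*6)*(1 + (-3 - 1*6)) = (C + H) + (-3 - 6)*(1 + (-3 - 6)) = (C + H) - 9*(1 - 9) = (C + H) - 9*(-8) = (C + H) + 72 = 72 + C + H)
L(-1, -11)*(-(-5)*(-2)) = (72 - 1 - 11)*(-(-5)*(-2)) = 60*(-5*2) = 60*(-10) = -600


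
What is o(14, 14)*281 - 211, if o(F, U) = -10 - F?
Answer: -6955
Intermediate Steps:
o(14, 14)*281 - 211 = (-10 - 1*14)*281 - 211 = (-10 - 14)*281 - 211 = -24*281 - 211 = -6744 - 211 = -6955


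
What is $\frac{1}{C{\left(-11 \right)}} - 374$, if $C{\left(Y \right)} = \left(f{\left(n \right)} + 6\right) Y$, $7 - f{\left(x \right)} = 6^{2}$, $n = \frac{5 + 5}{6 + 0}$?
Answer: $- \frac{94621}{253} \approx -374.0$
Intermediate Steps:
$n = \frac{5}{3}$ ($n = \frac{10}{6} = 10 \cdot \frac{1}{6} = \frac{5}{3} \approx 1.6667$)
$f{\left(x \right)} = -29$ ($f{\left(x \right)} = 7 - 6^{2} = 7 - 36 = -29$)
$C{\left(Y \right)} = - 23 Y$ ($C{\left(Y \right)} = \left(-29 + 6\right) Y = - 23 Y$)
$\frac{1}{C{\left(-11 \right)}} - 374 = \frac{1}{\left(-23\right) \left(-11\right)} - 374 = \frac{1}{253} - 374 = - \frac{94621}{253}$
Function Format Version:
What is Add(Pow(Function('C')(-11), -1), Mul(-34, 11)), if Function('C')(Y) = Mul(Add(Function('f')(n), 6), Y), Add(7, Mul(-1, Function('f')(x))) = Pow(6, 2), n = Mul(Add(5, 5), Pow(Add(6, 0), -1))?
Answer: Rational(-94621, 253) ≈ -374.00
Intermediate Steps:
n = Rational(5, 3) (n = Mul(10, Pow(6, -1)) = Mul(10, Rational(1, 6)) = Rational(5, 3) ≈ 1.6667)
Function('f')(x) = -29 (Function('f')(x) = Add(7, Mul(-1, Pow(6, 2))) = Add(7, Mul(-1, 36)) = Add(7, -36) = -29)
Function('C')(Y) = Mul(-23, Y) (Function('C')(Y) = Mul(Add(-29, 6), Y) = Mul(-23, Y))
Add(Pow(Function('C')(-11), -1), Mul(-34, 11)) = Add(Pow(Mul(-23, -11), -1), Mul(-34, 11)) = Add(Pow(253, -1), -374) = Add(Rational(1, 253), -374) = Rational(-94621, 253)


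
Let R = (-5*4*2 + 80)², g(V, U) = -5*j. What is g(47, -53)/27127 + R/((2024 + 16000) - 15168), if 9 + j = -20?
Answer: 5477165/9684339 ≈ 0.56557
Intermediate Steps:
j = -29 (j = -9 - 20 = -29)
g(V, U) = 145 (g(V, U) = -5*(-29) = 145)
R = 1600 (R = (-20*2 + 80)² = (-40 + 80)² = 40² = 1600)
g(47, -53)/27127 + R/((2024 + 16000) - 15168) = 145/27127 + 1600/((2024 + 16000) - 15168) = 145*(1/27127) + 1600/(18024 - 15168) = 145/27127 + 1600/2856 = 145/27127 + 1600*(1/2856) = 145/27127 + 200/357 = 5477165/9684339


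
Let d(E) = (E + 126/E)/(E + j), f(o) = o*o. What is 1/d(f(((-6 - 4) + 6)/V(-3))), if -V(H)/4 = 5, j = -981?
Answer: -24524/78751 ≈ -0.31141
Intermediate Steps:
V(H) = -20 (V(H) = -4*5 = -20)
f(o) = o**2
d(E) = (E + 126/E)/(-981 + E) (d(E) = (E + 126/E)/(E - 981) = (E + 126/E)/(-981 + E))
1/d(f(((-6 - 4) + 6)/V(-3))) = 1/((126 + ((((-6 - 4) + 6)/(-20))**2)**2)/(((((-6 - 4) + 6)/(-20))**2)*(-981 + (((-6 - 4) + 6)/(-20))**2))) = 1/((126 + (((-10 + 6)*(-1/20))**2)**2)/((((-10 + 6)*(-1/20))**2)*(-981 + ((-10 + 6)*(-1/20))**2))) = 1/((126 + ((-4*(-1/20))**2)**2)/(((-4*(-1/20))**2)*(-981 + (-4*(-1/20))**2))) = 1/((126 + ((1/5)**2)**2)/(((1/5)**2)*(-981 + (1/5)**2))) = 1/((126 + (1/25)**2)/((1/25)*(-981 + 1/25))) = 1/(25*(126 + 1/625)/(-24524/25)) = 1/(25*(-25/24524)*(78751/625)) = 1/(-78751/24524) = -24524/78751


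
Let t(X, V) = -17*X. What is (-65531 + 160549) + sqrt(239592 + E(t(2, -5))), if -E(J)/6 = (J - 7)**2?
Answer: 95018 + sqrt(229506) ≈ 95497.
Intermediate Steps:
E(J) = -6*(-7 + J)**2 (E(J) = -6*(J - 7)**2 = -6*(-7 + J)**2)
(-65531 + 160549) + sqrt(239592 + E(t(2, -5))) = (-65531 + 160549) + sqrt(239592 - 6*(-7 - 17*2)**2) = 95018 + sqrt(239592 - 6*(-7 - 34)**2) = 95018 + sqrt(239592 - 6*(-41)**2) = 95018 + sqrt(239592 - 6*1681) = 95018 + sqrt(239592 - 10086) = 95018 + sqrt(229506)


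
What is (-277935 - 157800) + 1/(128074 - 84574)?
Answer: -18954472499/43500 ≈ -4.3574e+5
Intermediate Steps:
(-277935 - 157800) + 1/(128074 - 84574) = -435735 + 1/43500 = -18954472499/43500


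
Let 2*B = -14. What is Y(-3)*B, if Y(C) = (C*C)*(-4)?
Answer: 252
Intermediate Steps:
B = -7 (B = (½)*(-14) = -7)
Y(C) = -4*C² (Y(C) = C²*(-4) = -4*C²)
Y(-3)*B = -4*(-3)²*(-7) = -4*9*(-7) = -36*(-7) = 252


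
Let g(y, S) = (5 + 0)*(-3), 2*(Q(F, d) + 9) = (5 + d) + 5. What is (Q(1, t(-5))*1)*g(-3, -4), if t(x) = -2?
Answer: 75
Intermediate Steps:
Q(F, d) = -4 + d/2 (Q(F, d) = -9 + ((5 + d) + 5)/2 = -9 + (10 + d)/2 = -9 + (5 + d/2) = -4 + d/2)
g(y, S) = -15 (g(y, S) = 5*(-3) = -15)
(Q(1, t(-5))*1)*g(-3, -4) = ((-4 + (1/2)*(-2))*1)*(-15) = ((-4 - 1)*1)*(-15) = -5*1*(-15) = -5*(-15) = 75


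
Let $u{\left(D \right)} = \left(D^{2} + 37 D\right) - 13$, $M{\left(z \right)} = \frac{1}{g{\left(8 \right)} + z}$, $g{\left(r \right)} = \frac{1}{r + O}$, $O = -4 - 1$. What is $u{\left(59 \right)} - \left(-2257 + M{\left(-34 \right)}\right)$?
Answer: $\frac{798711}{101} \approx 7908.0$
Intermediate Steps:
$O = -5$ ($O = -4 - 1 = -5$)
$g{\left(r \right)} = \frac{1}{-5 + r}$ ($g{\left(r \right)} = \frac{1}{r - 5} = \frac{1}{-5 + r}$)
$M{\left(z \right)} = \frac{1}{\frac{1}{3} + z}$ ($M{\left(z \right)} = \frac{1}{\frac{1}{-5 + 8} + z} = \frac{1}{\frac{1}{3} + z}$)
$u{\left(D \right)} = -13 + D^{2} + 37 D$
$u{\left(59 \right)} - \left(-2257 + M{\left(-34 \right)}\right) = \left(-13 + 59^{2} + 37 \cdot 59\right) - \left(-2257 + \frac{3}{1 + 3 \left(-34\right)}\right) = \left(-13 + 3481 + 2183\right) - \left(-2257 + \frac{3}{1 - 102}\right) = 5651 - \left(-2257 + \frac{3}{-101}\right) = 5651 - \left(-2257 + 3 \left(- \frac{1}{101}\right)\right) = 5651 - \left(-2257 - \frac{3}{101}\right) = 5651 - - \frac{227960}{101} = 5651 + \frac{227960}{101} = \frac{798711}{101}$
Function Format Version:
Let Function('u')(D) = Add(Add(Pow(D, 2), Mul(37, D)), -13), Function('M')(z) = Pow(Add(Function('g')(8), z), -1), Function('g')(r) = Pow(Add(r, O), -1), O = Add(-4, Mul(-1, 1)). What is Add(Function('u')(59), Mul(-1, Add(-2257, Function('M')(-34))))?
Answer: Rational(798711, 101) ≈ 7908.0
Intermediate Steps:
O = -5 (O = Add(-4, -1) = -5)
Function('g')(r) = Pow(Add(-5, r), -1) (Function('g')(r) = Pow(Add(r, -5), -1) = Pow(Add(-5, r), -1))
Function('M')(z) = Pow(Add(Rational(1, 3), z), -1) (Function('M')(z) = Pow(Add(Pow(Add(-5, 8), -1), z), -1) = Pow(Add(Pow(3, -1), z), -1) = Pow(Add(Rational(1, 3), z), -1))
Function('u')(D) = Add(-13, Pow(D, 2), Mul(37, D))
Add(Function('u')(59), Mul(-1, Add(-2257, Function('M')(-34)))) = Add(Add(-13, Pow(59, 2), Mul(37, 59)), Mul(-1, Add(-2257, Mul(3, Pow(Add(1, Mul(3, -34)), -1))))) = Add(Add(-13, 3481, 2183), Mul(-1, Add(-2257, Mul(3, Pow(Add(1, -102), -1))))) = Add(5651, Mul(-1, Add(-2257, Mul(3, Pow(-101, -1))))) = Add(5651, Mul(-1, Add(-2257, Mul(3, Rational(-1, 101))))) = Add(5651, Mul(-1, Add(-2257, Rational(-3, 101)))) = Add(5651, Mul(-1, Rational(-227960, 101))) = Add(5651, Rational(227960, 101)) = Rational(798711, 101)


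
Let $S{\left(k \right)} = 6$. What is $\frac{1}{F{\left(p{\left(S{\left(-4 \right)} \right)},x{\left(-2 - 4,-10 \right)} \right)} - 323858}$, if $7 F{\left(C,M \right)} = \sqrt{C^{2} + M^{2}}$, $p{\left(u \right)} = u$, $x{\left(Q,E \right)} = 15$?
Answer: $- \frac{15869042}{5139316203775} - \frac{21 \sqrt{29}}{5139316203775} \approx -3.0878 \cdot 10^{-6}$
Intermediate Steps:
$F{\left(C,M \right)} = \frac{\sqrt{C^{2} + M^{2}}}{7}$
$\frac{1}{F{\left(p{\left(S{\left(-4 \right)} \right)},x{\left(-2 - 4,-10 \right)} \right)} - 323858} = \frac{1}{\frac{\sqrt{6^{2} + 15^{2}}}{7} - 323858} = \frac{1}{\frac{\sqrt{36 + 225}}{7} - 323858} = \frac{1}{\frac{\sqrt{261}}{7} - 323858} = \frac{1}{\frac{3 \sqrt{29}}{7} - 323858} = \frac{1}{-323858 + \frac{3 \sqrt{29}}{7}}$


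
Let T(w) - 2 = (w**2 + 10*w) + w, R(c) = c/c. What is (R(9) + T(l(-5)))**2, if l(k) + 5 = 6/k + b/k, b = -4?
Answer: 463761/625 ≈ 742.02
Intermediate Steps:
l(k) = -5 + 2/k (l(k) = -5 + (6/k - 4/k) = -5 + 2/k)
R(c) = 1
T(w) = 2 + w**2 + 11*w (T(w) = 2 + ((w**2 + 10*w) + w) = 2 + (w**2 + 11*w) = 2 + w**2 + 11*w)
(R(9) + T(l(-5)))**2 = (1 + (2 + (-5 + 2/(-5))**2 + 11*(-5 + 2/(-5))))**2 = (1 + (2 + (-5 + 2*(-1/5))**2 + 11*(-5 + 2*(-1/5))))**2 = (1 + (2 + (-5 - 2/5)**2 + 11*(-5 - 2/5)))**2 = (1 + (2 + (-27/5)**2 + 11*(-27/5)))**2 = (1 + (2 + 729/25 - 297/5))**2 = (1 - 706/25)**2 = (-681/25)**2 = 463761/625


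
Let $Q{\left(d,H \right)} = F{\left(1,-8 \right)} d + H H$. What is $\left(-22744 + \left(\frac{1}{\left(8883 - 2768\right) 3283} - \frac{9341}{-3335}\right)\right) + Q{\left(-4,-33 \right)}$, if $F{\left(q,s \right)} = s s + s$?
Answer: $- \frac{292930805185849}{13390388515} \approx -21876.0$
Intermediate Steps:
$F{\left(q,s \right)} = s + s^{2}$ ($F{\left(q,s \right)} = s^{2} + s = s + s^{2}$)
$Q{\left(d,H \right)} = H^{2} + 56 d$ ($Q{\left(d,H \right)} = - 8 \left(1 - 8\right) d + H H = \left(-8\right) \left(-7\right) d + H^{2} = 56 d + H^{2} = H^{2} + 56 d$)
$\left(-22744 + \left(\frac{1}{\left(8883 - 2768\right) 3283} - \frac{9341}{-3335}\right)\right) + Q{\left(-4,-33 \right)} = \left(-22744 + \left(\frac{1}{\left(8883 - 2768\right) 3283} - \frac{9341}{-3335}\right)\right) + \left(\left(-33\right)^{2} + 56 \left(-4\right)\right) = \left(-22744 + \left(\frac{1}{6115} \cdot \frac{1}{3283} - - \frac{9341}{3335}\right)\right) + \left(1089 - 224\right) = \left(-22744 + \left(\frac{1}{6115} \cdot \frac{1}{3283} + \frac{9341}{3335}\right)\right) + 865 = \left(-22744 + \left(\frac{1}{20075545} + \frac{9341}{3335}\right)\right) + 865 = \left(-22744 + \frac{37505133836}{13390388515}\right) + 865 = - \frac{304513491251324}{13390388515} + 865 = - \frac{292930805185849}{13390388515}$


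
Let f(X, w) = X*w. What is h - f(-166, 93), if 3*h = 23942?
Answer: 70256/3 ≈ 23419.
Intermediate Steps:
h = 23942/3 (h = (⅓)*23942 = 23942/3 ≈ 7980.7)
h - f(-166, 93) = 23942/3 - (-166)*93 = 23942/3 - 1*(-15438) = 23942/3 + 15438 = 70256/3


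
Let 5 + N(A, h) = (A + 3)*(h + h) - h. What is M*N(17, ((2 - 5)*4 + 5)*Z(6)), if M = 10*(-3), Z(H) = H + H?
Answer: 98430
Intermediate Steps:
Z(H) = 2*H
N(A, h) = -5 - h + 2*h*(3 + A) (N(A, h) = -5 + ((A + 3)*(h + h) - h) = -5 + ((3 + A)*(2*h) - h) = -5 + (2*h*(3 + A) - h) = -5 + (-h + 2*h*(3 + A)) = -5 - h + 2*h*(3 + A))
M = -30
M*N(17, ((2 - 5)*4 + 5)*Z(6)) = -30*(-5 + 5*(((2 - 5)*4 + 5)*(2*6)) + 2*17*(((2 - 5)*4 + 5)*(2*6))) = -30*(-5 + 5*((-3*4 + 5)*12) + 2*17*((-3*4 + 5)*12)) = -30*(-5 + 5*((-12 + 5)*12) + 2*17*((-12 + 5)*12)) = -30*(-5 + 5*(-7*12) + 2*17*(-7*12)) = -30*(-5 + 5*(-84) + 2*17*(-84)) = -30*(-5 - 420 - 2856) = -30*(-3281) = 98430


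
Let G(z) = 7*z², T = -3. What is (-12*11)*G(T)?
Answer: -8316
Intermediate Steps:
(-12*11)*G(T) = (-12*11)*(7*(-3)²) = -924*9 = -132*63 = -8316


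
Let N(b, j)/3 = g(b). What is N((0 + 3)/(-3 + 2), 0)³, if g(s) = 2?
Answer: 216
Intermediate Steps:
N(b, j) = 6 (N(b, j) = 3*2 = 6)
N((0 + 3)/(-3 + 2), 0)³ = 6³ = 216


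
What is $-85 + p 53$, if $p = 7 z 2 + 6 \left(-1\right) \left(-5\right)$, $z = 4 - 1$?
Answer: $3731$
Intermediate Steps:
$z = 3$ ($z = 4 - 1 = 3$)
$p = 72$ ($p = 7 \cdot 3 \cdot 2 + 6 \left(-1\right) \left(-5\right) = 7 \cdot 6 - -30 = 42 + 30 = 72$)
$-85 + p 53 = -85 + 72 \cdot 53 = -85 + 3816 = 3731$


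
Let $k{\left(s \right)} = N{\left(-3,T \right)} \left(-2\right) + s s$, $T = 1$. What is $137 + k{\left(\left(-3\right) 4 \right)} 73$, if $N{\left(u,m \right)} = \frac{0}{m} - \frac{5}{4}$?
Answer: $\frac{21663}{2} \approx 10832.0$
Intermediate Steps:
$N{\left(u,m \right)} = - \frac{5}{4}$ ($N{\left(u,m \right)} = 0 - \frac{5}{4} = - \frac{5}{4}$)
$k{\left(s \right)} = \frac{5}{2} + s^{2}$ ($k{\left(s \right)} = \left(- \frac{5}{4}\right) \left(-2\right) + s s = \frac{5}{2} + s^{2}$)
$137 + k{\left(\left(-3\right) 4 \right)} 73 = 137 + \left(\frac{5}{2} + \left(\left(-3\right) 4\right)^{2}\right) 73 = 137 + \left(\frac{5}{2} + \left(-12\right)^{2}\right) 73 = 137 + \left(\frac{5}{2} + 144\right) 73 = 137 + \frac{293}{2} \cdot 73 = 137 + \frac{21389}{2} = \frac{21663}{2}$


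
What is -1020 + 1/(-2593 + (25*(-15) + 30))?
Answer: -2996761/2938 ≈ -1020.0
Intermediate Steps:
-1020 + 1/(-2593 + (25*(-15) + 30)) = -1020 + 1/(-2593 + (-375 + 30)) = -1020 + 1/(-2593 - 345) = -1020 + 1/(-2938) = -1020 - 1/2938 = -2996761/2938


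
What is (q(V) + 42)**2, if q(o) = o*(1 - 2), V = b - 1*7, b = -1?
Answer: 2500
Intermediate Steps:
V = -8 (V = -1 - 1*7 = -1 - 7 = -8)
q(o) = -o (q(o) = o*(-1) = -o)
(q(V) + 42)**2 = (-1*(-8) + 42)**2 = (8 + 42)**2 = 50**2 = 2500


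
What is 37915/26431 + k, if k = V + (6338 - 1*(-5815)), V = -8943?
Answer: 84881425/26431 ≈ 3211.4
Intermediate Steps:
k = 3210 (k = -8943 + (6338 - 1*(-5815)) = -8943 + (6338 + 5815) = -8943 + 12153 = 3210)
37915/26431 + k = 37915/26431 + 3210 = 84881425/26431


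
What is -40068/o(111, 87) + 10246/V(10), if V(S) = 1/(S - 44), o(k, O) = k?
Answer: -12902824/37 ≈ -3.4873e+5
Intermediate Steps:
V(S) = 1/(-44 + S)
-40068/o(111, 87) + 10246/V(10) = -40068/111 + 10246/(1/(-44 + 10)) = -40068*1/111 + 10246/(1/(-34)) = -13356/37 + 10246/(-1/34) = -13356/37 + 10246*(-34) = -13356/37 - 348364 = -12902824/37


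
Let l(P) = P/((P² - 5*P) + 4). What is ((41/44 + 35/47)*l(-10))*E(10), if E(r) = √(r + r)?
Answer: -17335*√5/79618 ≈ -0.48685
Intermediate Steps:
E(r) = √2*√r (E(r) = √(2*r) = √2*√r)
l(P) = P/(4 + P² - 5*P)
((41/44 + 35/47)*l(-10))*E(10) = ((41/44 + 35/47)*(-10/(4 + (-10)² - 5*(-10))))*(√2*√10) = ((41*(1/44) + 35*(1/47))*(-10/(4 + 100 + 50)))*(2*√5) = ((41/44 + 35/47)*(-10/154))*(2*√5) = (3467*(-10*1/154)/2068)*(2*√5) = ((3467/2068)*(-5/77))*(2*√5) = -17335*√5/79618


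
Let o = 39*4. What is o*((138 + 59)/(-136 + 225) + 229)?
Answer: 3210168/89 ≈ 36069.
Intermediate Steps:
o = 156
o*((138 + 59)/(-136 + 225) + 229) = 156*((138 + 59)/(-136 + 225) + 229) = 156*(197/89 + 229) = 156*(20578/89) = 3210168/89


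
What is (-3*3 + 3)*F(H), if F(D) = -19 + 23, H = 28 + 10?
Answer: -24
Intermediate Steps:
H = 38
F(D) = 4
(-3*3 + 3)*F(H) = (-3*3 + 3)*4 = (-9 + 3)*4 = -6*4 = -24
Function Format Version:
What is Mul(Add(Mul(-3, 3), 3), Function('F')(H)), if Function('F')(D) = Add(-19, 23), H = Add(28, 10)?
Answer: -24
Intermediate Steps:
H = 38
Function('F')(D) = 4
Mul(Add(Mul(-3, 3), 3), Function('F')(H)) = Mul(Add(Mul(-3, 3), 3), 4) = Mul(Add(-9, 3), 4) = Mul(-6, 4) = -24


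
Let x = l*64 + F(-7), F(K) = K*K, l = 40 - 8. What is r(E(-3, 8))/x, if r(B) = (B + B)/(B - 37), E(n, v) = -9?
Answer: 1/5359 ≈ 0.00018660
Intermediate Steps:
l = 32
F(K) = K²
x = 2097 (x = 32*64 + (-7)² = 2048 + 49 = 2097)
r(B) = 2*B/(-37 + B) (r(B) = (2*B)/(-37 + B) = 2*B/(-37 + B))
r(E(-3, 8))/x = (2*(-9)/(-37 - 9))/2097 = (2*(-9)/(-46))*(1/2097) = (2*(-9)*(-1/46))*(1/2097) = (9/23)*(1/2097) = 1/5359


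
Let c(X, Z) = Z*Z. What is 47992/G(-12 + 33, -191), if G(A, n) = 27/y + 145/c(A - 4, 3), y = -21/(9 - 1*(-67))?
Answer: -3023496/5141 ≈ -588.11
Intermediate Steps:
c(X, Z) = Z²
y = -21/76 (y = -21/(9 + 67) = -21/76 ≈ -0.27632)
G(A, n) = -5141/63 (G(A, n) = 27/(-21/76) + 145/(3²) = 27*(-76/21) + 145/9 = -684/7 + 145*(⅑) = -684/7 + 145/9 = -5141/63)
47992/G(-12 + 33, -191) = 47992/(-5141/63) = 47992*(-63/5141) = -3023496/5141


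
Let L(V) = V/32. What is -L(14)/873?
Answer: -7/13968 ≈ -0.00050115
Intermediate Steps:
L(V) = V/32 (L(V) = V*(1/32) = V/32)
-L(14)/873 = -14/32/873 = -1*7/16*(1/873) = -7/16*1/873 = -7/13968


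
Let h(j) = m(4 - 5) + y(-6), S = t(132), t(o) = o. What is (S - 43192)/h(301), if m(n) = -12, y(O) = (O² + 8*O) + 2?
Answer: 21530/11 ≈ 1957.3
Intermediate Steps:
S = 132
y(O) = 2 + O² + 8*O
h(j) = -22 (h(j) = -12 + (2 + (-6)² + 8*(-6)) = -12 + (2 + 36 - 48) = -12 - 10 = -22)
(S - 43192)/h(301) = (132 - 43192)/(-22) = -43060*(-1/22) = 21530/11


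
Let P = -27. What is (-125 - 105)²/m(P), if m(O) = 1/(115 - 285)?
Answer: -8993000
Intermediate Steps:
m(O) = -1/170 (m(O) = 1/(-170) = -1/170)
(-125 - 105)²/m(P) = (-125 - 105)²/(-1/170) = (-230)²*(-170) = 52900*(-170) = -8993000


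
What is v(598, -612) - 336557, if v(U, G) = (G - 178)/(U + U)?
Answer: -201261481/598 ≈ -3.3656e+5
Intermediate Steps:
v(U, G) = (-178 + G)/(2*U) (v(U, G) = (-178 + G)/((2*U)) = (-178 + G)*(1/(2*U)) = (-178 + G)/(2*U))
v(598, -612) - 336557 = (½)*(-178 - 612)/598 - 336557 = (½)*(1/598)*(-790) - 336557 = -395/598 - 336557 = -201261481/598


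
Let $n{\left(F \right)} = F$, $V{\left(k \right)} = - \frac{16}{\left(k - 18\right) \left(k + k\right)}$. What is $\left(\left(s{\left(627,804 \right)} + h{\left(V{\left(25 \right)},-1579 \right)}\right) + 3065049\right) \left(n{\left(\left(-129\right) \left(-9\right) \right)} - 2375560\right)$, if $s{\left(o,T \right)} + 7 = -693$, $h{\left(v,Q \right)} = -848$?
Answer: $-7273973710899$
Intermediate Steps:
$V{\left(k \right)} = - \frac{8}{k \left(-18 + k\right)}$ ($V{\left(k \right)} = - \frac{16}{\left(-18 + k\right) 2 k} = - \frac{16}{2 k \left(-18 + k\right)} = - 16 \frac{1}{2 k \left(-18 + k\right)} = - \frac{8}{k \left(-18 + k\right)}$)
$s{\left(o,T \right)} = -700$ ($s{\left(o,T \right)} = -7 - 693 = -700$)
$\left(\left(s{\left(627,804 \right)} + h{\left(V{\left(25 \right)},-1579 \right)}\right) + 3065049\right) \left(n{\left(\left(-129\right) \left(-9\right) \right)} - 2375560\right) = \left(\left(-700 - 848\right) + 3065049\right) \left(\left(-129\right) \left(-9\right) - 2375560\right) = \left(-1548 + 3065049\right) \left(1161 - 2375560\right) = 3063501 \left(-2374399\right) = -7273973710899$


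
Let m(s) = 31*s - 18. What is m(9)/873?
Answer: 29/97 ≈ 0.29897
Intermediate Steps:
m(s) = -18 + 31*s
m(9)/873 = (-18 + 31*9)/873 = (-18 + 279)*(1/873) = 261*(1/873) = 29/97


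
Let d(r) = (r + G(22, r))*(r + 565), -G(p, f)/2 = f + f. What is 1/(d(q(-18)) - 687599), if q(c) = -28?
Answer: -1/642491 ≈ -1.5564e-6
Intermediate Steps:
G(p, f) = -4*f (G(p, f) = -2*(f + f) = -4*f)
d(r) = -3*r*(565 + r) (d(r) = (r - 4*r)*(r + 565) = (-3*r)*(565 + r) = -3*r*(565 + r))
1/(d(q(-18)) - 687599) = 1/(3*(-28)*(-565 - 1*(-28)) - 687599) = 1/(3*(-28)*(-565 + 28) - 687599) = 1/(3*(-28)*(-537) - 687599) = 1/(45108 - 687599) = 1/(-642491) = -1/642491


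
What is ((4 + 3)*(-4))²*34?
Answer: 26656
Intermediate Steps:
((4 + 3)*(-4))²*34 = (7*(-4))²*34 = (-28)²*34 = 784*34 = 26656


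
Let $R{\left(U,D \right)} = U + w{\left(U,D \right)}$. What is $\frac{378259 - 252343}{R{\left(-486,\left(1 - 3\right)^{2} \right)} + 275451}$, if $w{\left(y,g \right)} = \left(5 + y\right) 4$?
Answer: $\frac{125916}{273041} \approx 0.46116$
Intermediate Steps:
$w{\left(y,g \right)} = 20 + 4 y$
$R{\left(U,D \right)} = 20 + 5 U$ ($R{\left(U,D \right)} = U + \left(20 + 4 U\right) = 20 + 5 U$)
$\frac{378259 - 252343}{R{\left(-486,\left(1 - 3\right)^{2} \right)} + 275451} = \frac{378259 - 252343}{\left(20 + 5 \left(-486\right)\right) + 275451} = \frac{125916}{\left(20 - 2430\right) + 275451} = \frac{125916}{-2410 + 275451} = \frac{125916}{273041}$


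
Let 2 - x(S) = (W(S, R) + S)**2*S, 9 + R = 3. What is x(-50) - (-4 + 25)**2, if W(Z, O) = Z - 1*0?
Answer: 499561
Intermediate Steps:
R = -6 (R = -9 + 3 = -6)
W(Z, O) = Z (W(Z, O) = Z + 0 = Z)
x(S) = 2 - 4*S**3 (x(S) = 2 - (S + S)**2*S = 2 - (2*S)**2*S = 2 - 4*S**2*S = 2 - 4*S**3)
x(-50) - (-4 + 25)**2 = (2 - 4*(-50)**3) - (-4 + 25)**2 = (2 - 4*(-125000)) - 1*21**2 = (2 + 500000) - 1*441 = 500002 - 441 = 499561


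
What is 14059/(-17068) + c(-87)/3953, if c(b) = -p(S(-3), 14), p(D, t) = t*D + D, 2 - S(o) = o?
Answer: -3344431/3968812 ≈ -0.84268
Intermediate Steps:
S(o) = 2 - o
p(D, t) = D + D*t (p(D, t) = D*t + D = D + D*t)
c(b) = -75 (c(b) = -(2 - 1*(-3))*(1 + 14) = -(2 + 3)*15 = -5*15 = -1*75 = -75)
14059/(-17068) + c(-87)/3953 = 14059/(-17068) - 75/3953 = 14059*(-1/17068) - 75*1/3953 = -827/1004 - 75/3953 = -3344431/3968812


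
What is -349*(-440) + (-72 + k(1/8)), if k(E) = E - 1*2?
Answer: 1227889/8 ≈ 1.5349e+5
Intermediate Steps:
k(E) = -2 + E (k(E) = E - 2 = -2 + E)
-349*(-440) + (-72 + k(1/8)) = -349*(-440) + (-72 + (-2 + 1/8)) = 153560 + (-72 + (-2 + 1*(⅛))) = 153560 + (-72 + (-2 + ⅛)) = 153560 + (-72 - 15/8) = 153560 - 591/8 = 1227889/8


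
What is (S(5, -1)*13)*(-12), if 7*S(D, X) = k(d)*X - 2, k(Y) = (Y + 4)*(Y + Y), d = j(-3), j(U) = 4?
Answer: 10296/7 ≈ 1470.9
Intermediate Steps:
d = 4
k(Y) = 2*Y*(4 + Y) (k(Y) = (4 + Y)*(2*Y) = 2*Y*(4 + Y))
S(D, X) = -2/7 + 64*X/7 (S(D, X) = ((2*4*(4 + 4))*X - 2)/7 = ((2*4*8)*X - 2)/7 = (64*X - 2)/7 = (-2 + 64*X)/7 = -2/7 + 64*X/7)
(S(5, -1)*13)*(-12) = ((-2/7 + (64/7)*(-1))*13)*(-12) = ((-2/7 - 64/7)*13)*(-12) = -66/7*13*(-12) = -858/7*(-12) = 10296/7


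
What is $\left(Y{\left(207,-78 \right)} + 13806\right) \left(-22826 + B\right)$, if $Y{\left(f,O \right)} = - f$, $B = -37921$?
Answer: $-826098453$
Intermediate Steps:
$\left(Y{\left(207,-78 \right)} + 13806\right) \left(-22826 + B\right) = \left(\left(-1\right) 207 + 13806\right) \left(-22826 - 37921\right) = \left(-207 + 13806\right) \left(-60747\right) = 13599 \left(-60747\right) = -826098453$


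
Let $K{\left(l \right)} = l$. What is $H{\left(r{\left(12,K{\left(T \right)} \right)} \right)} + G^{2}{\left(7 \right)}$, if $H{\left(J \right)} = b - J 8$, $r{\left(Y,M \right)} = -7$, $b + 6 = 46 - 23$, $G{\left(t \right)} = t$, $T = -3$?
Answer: $122$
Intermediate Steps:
$b = 17$ ($b = -6 + \left(46 - 23\right) = -6 + 23 = 17$)
$H{\left(J \right)} = 17 - 8 J$ ($H{\left(J \right)} = 17 - J 8 = 17 - 8 J$)
$H{\left(r{\left(12,K{\left(T \right)} \right)} \right)} + G^{2}{\left(7 \right)} = \left(17 - -56\right) + 7^{2} = \left(17 + 56\right) + 49 = 73 + 49 = 122$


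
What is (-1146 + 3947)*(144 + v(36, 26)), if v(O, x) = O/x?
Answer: 5293890/13 ≈ 4.0722e+5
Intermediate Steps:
(-1146 + 3947)*(144 + v(36, 26)) = (-1146 + 3947)*(144 + 36/26) = 2801*(144 + 36*(1/26)) = 2801*(144 + 18/13) = 2801*(1890/13) = 5293890/13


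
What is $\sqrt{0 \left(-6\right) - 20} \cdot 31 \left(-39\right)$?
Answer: $- 2418 i \sqrt{5} \approx - 5406.8 i$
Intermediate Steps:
$\sqrt{0 \left(-6\right) - 20} \cdot 31 \left(-39\right) = \sqrt{0 - 20} \cdot 31 \left(-39\right) = \sqrt{-20} \cdot 31 \left(-39\right) = 2 i \sqrt{5} \cdot 31 \left(-39\right) = 62 i \sqrt{5} \left(-39\right) = - 2418 i \sqrt{5}$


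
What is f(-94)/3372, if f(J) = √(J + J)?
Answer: I*√47/1686 ≈ 0.0040662*I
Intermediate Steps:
f(J) = √2*√J (f(J) = √(2*J) = √2*√J)
f(-94)/3372 = (√2*√(-94))/3372 = (√2*(I*√94))*(1/3372) = (2*I*√47)*(1/3372) = I*√47/1686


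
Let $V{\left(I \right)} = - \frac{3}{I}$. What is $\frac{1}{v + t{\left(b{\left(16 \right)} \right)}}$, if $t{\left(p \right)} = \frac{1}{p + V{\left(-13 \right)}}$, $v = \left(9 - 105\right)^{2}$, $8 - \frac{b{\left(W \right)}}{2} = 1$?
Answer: $\frac{185}{1704973} \approx 0.00010851$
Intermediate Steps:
$b{\left(W \right)} = 14$ ($b{\left(W \right)} = 16 - 2 = 14$)
$v = 9216$ ($v = \left(-96\right)^{2} = 9216$)
$t{\left(p \right)} = \frac{1}{\frac{3}{13} + p}$ ($t{\left(p \right)} = \frac{1}{p - \frac{3}{-13}} = \frac{1}{p - - \frac{3}{13}} = \frac{1}{p + \frac{3}{13}} = \frac{1}{\frac{3}{13} + p}$)
$\frac{1}{v + t{\left(b{\left(16 \right)} \right)}} = \frac{1}{9216 + \frac{13}{3 + 13 \cdot 14}} = \frac{1}{9216 + \frac{13}{3 + 182}} = \frac{1}{9216 + \frac{13}{185}} = \frac{1}{\frac{1704973}{185}} = \frac{185}{1704973}$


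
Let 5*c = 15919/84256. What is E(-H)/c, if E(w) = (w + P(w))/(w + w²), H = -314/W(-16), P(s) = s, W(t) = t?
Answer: -6740480/2371931 ≈ -2.8418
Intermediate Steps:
c = 15919/421280 (c = (15919/84256)/5 = (15919*(1/84256))/5 = (⅕)*(15919/84256) = 15919/421280 ≈ 0.037787)
H = 157/8 (H = -314/(-16) = -314*(-1/16) = 157/8 ≈ 19.625)
E(w) = 2*w/(w + w²) (E(w) = (w + w)/(w + w²) = (2*w)/(w + w²) = 2*w/(w + w²))
E(-H)/c = (2/(1 - 1*157/8))/(15919/421280) = (2/(1 - 157/8))*(421280/15919) = (2/(-149/8))*(421280/15919) = (2*(-8/149))*(421280/15919) = -16/149*421280/15919 = -6740480/2371931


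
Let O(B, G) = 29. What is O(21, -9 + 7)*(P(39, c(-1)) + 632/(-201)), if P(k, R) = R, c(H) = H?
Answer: -24157/201 ≈ -120.18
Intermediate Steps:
O(21, -9 + 7)*(P(39, c(-1)) + 632/(-201)) = 29*(-1 + 632/(-201)) = 29*(-1 + 632*(-1/201)) = 29*(-1 - 632/201) = 29*(-833/201) = -24157/201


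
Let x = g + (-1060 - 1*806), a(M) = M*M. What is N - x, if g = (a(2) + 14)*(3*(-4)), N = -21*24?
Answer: 1578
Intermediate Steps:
N = -504
a(M) = M²
g = -216 (g = (2² + 14)*(3*(-4)) = (4 + 14)*(-12) = 18*(-12) = -216)
x = -2082 (x = -216 + (-1060 - 1*806) = -216 + (-1060 - 806) = -216 - 1866 = -2082)
N - x = -504 - 1*(-2082) = -504 + 2082 = 1578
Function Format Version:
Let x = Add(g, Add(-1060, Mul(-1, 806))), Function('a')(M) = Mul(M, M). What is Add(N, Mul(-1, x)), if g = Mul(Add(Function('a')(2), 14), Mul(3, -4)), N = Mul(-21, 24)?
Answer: 1578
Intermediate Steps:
N = -504
Function('a')(M) = Pow(M, 2)
g = -216 (g = Mul(Add(Pow(2, 2), 14), Mul(3, -4)) = Mul(Add(4, 14), -12) = Mul(18, -12) = -216)
x = -2082 (x = Add(-216, Add(-1060, Mul(-1, 806))) = Add(-216, Add(-1060, -806)) = Add(-216, -1866) = -2082)
Add(N, Mul(-1, x)) = Add(-504, Mul(-1, -2082)) = Add(-504, 2082) = 1578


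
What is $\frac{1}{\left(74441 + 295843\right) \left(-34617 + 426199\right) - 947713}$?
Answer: $\frac{1}{144995601575} \approx 6.8968 \cdot 10^{-12}$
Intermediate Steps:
$\frac{1}{\left(74441 + 295843\right) \left(-34617 + 426199\right) - 947713} = \frac{1}{370284 \cdot 391582 - 947713} = \frac{1}{144996549288 - 947713} = \frac{1}{144995601575}$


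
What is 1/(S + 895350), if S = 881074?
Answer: 1/1776424 ≈ 5.6293e-7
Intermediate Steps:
1/(S + 895350) = 1/(881074 + 895350) = 1/1776424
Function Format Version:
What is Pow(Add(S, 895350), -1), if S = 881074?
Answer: Rational(1, 1776424) ≈ 5.6293e-7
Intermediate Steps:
Pow(Add(S, 895350), -1) = Pow(Add(881074, 895350), -1) = Pow(1776424, -1) = Rational(1, 1776424)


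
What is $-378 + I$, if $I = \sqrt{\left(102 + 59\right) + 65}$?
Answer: $-378 + \sqrt{226} \approx -362.97$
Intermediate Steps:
$I = \sqrt{226}$ ($I = \sqrt{161 + 65} = \sqrt{226} \approx 15.033$)
$-378 + I = -378 + \sqrt{226}$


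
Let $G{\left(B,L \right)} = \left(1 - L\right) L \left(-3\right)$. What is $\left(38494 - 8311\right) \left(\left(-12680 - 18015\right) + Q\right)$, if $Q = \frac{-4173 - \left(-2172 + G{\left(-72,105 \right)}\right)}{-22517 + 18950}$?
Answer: $- \frac{1101219752544}{1189} \approx -9.2617 \cdot 10^{8}$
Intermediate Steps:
$G{\left(B,L \right)} = - 3 L \left(1 - L\right)$ ($G{\left(B,L \right)} = L \left(1 - L\right) \left(-3\right) = - 3 L \left(1 - L\right)$)
$Q = \frac{11587}{1189}$ ($Q = \frac{-4173 + \left(2172 - 3 \cdot 105 \left(-1 + 105\right)\right)}{-22517 + 18950} = \frac{-4173 + \left(2172 - 3 \cdot 105 \cdot 104\right)}{-3567} = \left(-4173 + \left(2172 - 32760\right)\right) \left(- \frac{1}{3567}\right) = \left(-4173 - 30588\right) \left(- \frac{1}{3567}\right) = \left(-34761\right) \left(- \frac{1}{3567}\right) = \frac{11587}{1189} \approx 9.7452$)
$\left(38494 - 8311\right) \left(\left(-12680 - 18015\right) + Q\right) = \left(38494 - 8311\right) \left(\left(-12680 - 18015\right) + \frac{11587}{1189}\right) = 30183 \left(-30695 + \frac{11587}{1189}\right) = 30183 \left(- \frac{36484768}{1189}\right) = - \frac{1101219752544}{1189}$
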